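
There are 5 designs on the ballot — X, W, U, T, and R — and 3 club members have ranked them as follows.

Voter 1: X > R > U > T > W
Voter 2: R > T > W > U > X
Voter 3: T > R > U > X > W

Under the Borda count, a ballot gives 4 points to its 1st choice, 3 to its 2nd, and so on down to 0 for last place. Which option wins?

Borda scores:
  X: 4 + 0 + 1 = 5
  W: 0 + 2 + 0 = 2
  U: 2 + 1 + 2 = 5
  T: 1 + 3 + 4 = 8
  R: 3 + 4 + 3 = 10
R has the highest total.

R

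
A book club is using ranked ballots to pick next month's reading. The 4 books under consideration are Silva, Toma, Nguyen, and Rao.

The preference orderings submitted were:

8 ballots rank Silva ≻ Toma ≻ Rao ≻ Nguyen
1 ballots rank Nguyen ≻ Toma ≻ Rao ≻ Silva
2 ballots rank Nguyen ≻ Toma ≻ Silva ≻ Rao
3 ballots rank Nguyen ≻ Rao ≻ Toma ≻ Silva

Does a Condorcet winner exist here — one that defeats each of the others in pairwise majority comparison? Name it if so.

Silva

Head-to-head results (14 voters total):
Silva vs Toma: Silva wins 8–6.
Silva vs Nguyen: Silva wins 8–6.
Silva vs Rao: Silva wins 10–4.
Toma vs Nguyen: Toma wins 8–6.
Toma vs Rao: Toma wins 11–3.
Nguyen vs Rao: Rao wins 8–6.
Silva beats each rival — Toma (8–6), Nguyen (8–6), Rao (10–4) — so Silva is the Condorcet winner.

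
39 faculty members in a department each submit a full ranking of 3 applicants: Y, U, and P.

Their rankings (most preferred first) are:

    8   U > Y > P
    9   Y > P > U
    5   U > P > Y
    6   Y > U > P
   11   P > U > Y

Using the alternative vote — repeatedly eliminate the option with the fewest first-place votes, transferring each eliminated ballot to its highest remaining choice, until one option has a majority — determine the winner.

Round 1: Y 15, U 13, P 11. P has the fewest and is eliminated.
Round 2: U 24, Y 15. U has a majority.

U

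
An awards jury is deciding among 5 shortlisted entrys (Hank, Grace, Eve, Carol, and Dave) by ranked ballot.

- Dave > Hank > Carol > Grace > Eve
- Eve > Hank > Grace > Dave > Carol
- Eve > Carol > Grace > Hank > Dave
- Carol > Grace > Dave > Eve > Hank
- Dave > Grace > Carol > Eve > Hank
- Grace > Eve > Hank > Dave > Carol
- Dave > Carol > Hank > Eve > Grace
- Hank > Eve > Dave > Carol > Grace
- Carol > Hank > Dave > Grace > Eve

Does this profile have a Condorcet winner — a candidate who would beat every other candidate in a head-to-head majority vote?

No

Head-to-head results (9 voters total):
Hank vs Grace: Hank wins 5–4.
Hank vs Eve: Eve wins 5–4.
Hank vs Carol: Carol wins 5–4.
Hank vs Dave: Hank wins 5–4.
Grace vs Eve: Grace wins 5–4.
Grace vs Carol: Carol wins 6–3.
Grace vs Dave: Dave wins 5–4.
Eve vs Carol: Carol wins 5–4.
Eve vs Dave: Dave wins 5–4.
Carol vs Dave: Dave wins 6–3.
No candidate beats all others: Hank beats Grace beats Eve beats Hank, a majority cycle.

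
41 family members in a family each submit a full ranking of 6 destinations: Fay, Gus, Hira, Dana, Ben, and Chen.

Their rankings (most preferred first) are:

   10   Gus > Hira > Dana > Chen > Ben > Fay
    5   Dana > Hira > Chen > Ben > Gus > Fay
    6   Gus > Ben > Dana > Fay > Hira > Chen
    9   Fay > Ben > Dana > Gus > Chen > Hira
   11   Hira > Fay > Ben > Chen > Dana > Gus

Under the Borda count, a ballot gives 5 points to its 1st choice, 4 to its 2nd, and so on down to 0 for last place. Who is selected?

Hira

Borda scores:
  Fay: 10·0 + 5·0 + 6·2 + 9·5 + 11·4 = 101
  Gus: 10·5 + 5·1 + 6·5 + 9·2 + 11·0 = 103
  Hira: 10·4 + 5·4 + 6·1 + 9·0 + 11·5 = 121
  Dana: 10·3 + 5·5 + 6·3 + 9·3 + 11·1 = 111
  Ben: 10·1 + 5·2 + 6·4 + 9·4 + 11·3 = 113
  Chen: 10·2 + 5·3 + 6·0 + 9·1 + 11·2 = 66
Hira has the highest total.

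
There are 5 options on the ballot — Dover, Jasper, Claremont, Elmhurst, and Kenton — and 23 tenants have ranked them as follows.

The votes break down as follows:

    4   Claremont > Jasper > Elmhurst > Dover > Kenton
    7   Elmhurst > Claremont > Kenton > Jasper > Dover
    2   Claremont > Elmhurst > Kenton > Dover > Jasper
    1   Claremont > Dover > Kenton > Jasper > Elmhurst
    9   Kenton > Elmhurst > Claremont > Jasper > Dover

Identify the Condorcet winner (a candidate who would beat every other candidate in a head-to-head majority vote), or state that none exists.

Elmhurst

Head-to-head results (23 voters total):
Dover vs Jasper: Jasper wins 20–3.
Dover vs Claremont: Claremont wins 23–0.
Dover vs Elmhurst: Elmhurst wins 22–1.
Dover vs Kenton: Kenton wins 18–5.
Jasper vs Claremont: Claremont wins 23–0.
Jasper vs Elmhurst: Elmhurst wins 18–5.
Jasper vs Kenton: Kenton wins 19–4.
Claremont vs Elmhurst: Elmhurst wins 16–7.
Claremont vs Kenton: Claremont wins 14–9.
Elmhurst vs Kenton: Elmhurst wins 13–10.
Elmhurst beats each rival — Dover (22–1), Jasper (18–5), Claremont (16–7), Kenton (13–10) — so Elmhurst is the Condorcet winner.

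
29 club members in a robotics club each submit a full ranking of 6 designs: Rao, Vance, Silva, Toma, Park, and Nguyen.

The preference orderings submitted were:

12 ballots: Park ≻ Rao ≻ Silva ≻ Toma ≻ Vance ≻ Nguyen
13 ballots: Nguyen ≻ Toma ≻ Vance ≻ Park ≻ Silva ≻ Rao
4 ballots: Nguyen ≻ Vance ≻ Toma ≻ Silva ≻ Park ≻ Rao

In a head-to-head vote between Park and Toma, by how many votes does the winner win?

Ballots ranking Park above Toma: 12.
Ballots ranking Toma above Park: 13+4 = 17.
Toma wins 17–12, a margin of 5.

5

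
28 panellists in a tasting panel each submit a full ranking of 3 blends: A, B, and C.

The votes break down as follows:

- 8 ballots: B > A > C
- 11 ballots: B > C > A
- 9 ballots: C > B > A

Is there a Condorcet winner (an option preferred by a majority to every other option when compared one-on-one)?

Yes

Head-to-head results (28 voters total):
A vs B: B wins 28–0.
A vs C: C wins 20–8.
B vs C: B wins 19–9.
B beats each rival — A (28–0), C (19–9) — so B is the Condorcet winner.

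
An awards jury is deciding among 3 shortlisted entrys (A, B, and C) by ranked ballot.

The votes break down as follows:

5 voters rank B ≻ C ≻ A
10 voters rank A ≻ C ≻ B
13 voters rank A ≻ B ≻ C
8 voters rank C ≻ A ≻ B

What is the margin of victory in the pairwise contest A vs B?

Ballots ranking A above B: 10+13+8 = 31.
Ballots ranking B above A: 5.
A wins 31–5, a margin of 26.

26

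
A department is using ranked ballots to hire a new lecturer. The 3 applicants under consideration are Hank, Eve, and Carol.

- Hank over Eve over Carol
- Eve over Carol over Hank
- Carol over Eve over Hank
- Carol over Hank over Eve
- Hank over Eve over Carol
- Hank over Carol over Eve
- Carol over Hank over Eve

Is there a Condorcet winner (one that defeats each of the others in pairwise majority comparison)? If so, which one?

Carol

Head-to-head results (7 voters total):
Hank vs Eve: Hank wins 5–2.
Hank vs Carol: Carol wins 4–3.
Eve vs Carol: Carol wins 4–3.
Carol beats each rival — Hank (4–3), Eve (4–3) — so Carol is the Condorcet winner.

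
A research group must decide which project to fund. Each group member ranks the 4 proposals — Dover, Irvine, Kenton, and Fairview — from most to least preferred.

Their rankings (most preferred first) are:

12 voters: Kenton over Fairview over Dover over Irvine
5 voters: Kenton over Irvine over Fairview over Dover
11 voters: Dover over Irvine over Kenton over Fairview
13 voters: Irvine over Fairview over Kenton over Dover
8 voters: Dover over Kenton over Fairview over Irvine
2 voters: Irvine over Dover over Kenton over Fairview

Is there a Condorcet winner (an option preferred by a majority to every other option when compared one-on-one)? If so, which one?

None — there is no Condorcet winner

Head-to-head results (51 voters total):
Dover vs Irvine: Dover wins 31–20.
Dover vs Kenton: Kenton wins 30–21.
Dover vs Fairview: Fairview wins 30–21.
Irvine vs Kenton: Irvine wins 26–25.
Irvine vs Fairview: Irvine wins 31–20.
Kenton vs Fairview: Kenton wins 38–13.
No candidate beats all others: Dover beats Irvine beats Kenton beats Dover, a majority cycle.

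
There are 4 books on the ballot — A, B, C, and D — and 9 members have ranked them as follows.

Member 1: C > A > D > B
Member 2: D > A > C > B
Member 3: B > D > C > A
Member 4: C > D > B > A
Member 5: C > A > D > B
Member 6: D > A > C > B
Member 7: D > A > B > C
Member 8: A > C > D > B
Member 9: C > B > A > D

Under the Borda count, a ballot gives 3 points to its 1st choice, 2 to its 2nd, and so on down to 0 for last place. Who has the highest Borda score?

C

Borda scores:
  A: 2 + 2 + 0 + 0 + 2 + 2 + 2 + 3 + 1 = 14
  B: 0 + 0 + 3 + 1 + 0 + 0 + 1 + 0 + 2 = 7
  C: 3 + 1 + 1 + 3 + 3 + 1 + 0 + 2 + 3 = 17
  D: 1 + 3 + 2 + 2 + 1 + 3 + 3 + 1 + 0 = 16
C has the highest total.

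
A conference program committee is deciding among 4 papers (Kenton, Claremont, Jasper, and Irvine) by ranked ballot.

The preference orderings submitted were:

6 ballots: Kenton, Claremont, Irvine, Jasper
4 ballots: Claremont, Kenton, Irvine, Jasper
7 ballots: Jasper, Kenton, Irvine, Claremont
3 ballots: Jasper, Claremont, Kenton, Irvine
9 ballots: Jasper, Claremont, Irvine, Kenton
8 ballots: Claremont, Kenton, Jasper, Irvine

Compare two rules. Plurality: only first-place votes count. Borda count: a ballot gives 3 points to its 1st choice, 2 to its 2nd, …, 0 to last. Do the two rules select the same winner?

No

Plurality first-place counts: Kenton 6, Claremont 12, Jasper 19, Irvine 0 → Jasper.
Borda totals: Kenton 59, Claremont 72, Jasper 65, Irvine 26 → Claremont.
The two rules disagree: plurality picks Jasper, Borda picks Claremont.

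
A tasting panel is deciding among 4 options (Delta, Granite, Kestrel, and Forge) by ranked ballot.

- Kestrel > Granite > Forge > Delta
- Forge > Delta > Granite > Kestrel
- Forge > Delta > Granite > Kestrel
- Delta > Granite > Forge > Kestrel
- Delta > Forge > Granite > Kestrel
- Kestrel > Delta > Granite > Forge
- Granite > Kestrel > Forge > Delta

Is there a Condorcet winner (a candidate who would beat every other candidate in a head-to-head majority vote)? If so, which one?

Head-to-head results (7 voters total):
Delta vs Granite: Delta wins 5–2.
Delta vs Kestrel: Delta wins 4–3.
Delta vs Forge: Forge wins 4–3.
Granite vs Kestrel: Granite wins 5–2.
Granite vs Forge: Granite wins 4–3.
Kestrel vs Forge: Forge wins 4–3.
No candidate beats all others: Delta beats Granite beats Forge beats Delta, a majority cycle.

There is no Condorcet winner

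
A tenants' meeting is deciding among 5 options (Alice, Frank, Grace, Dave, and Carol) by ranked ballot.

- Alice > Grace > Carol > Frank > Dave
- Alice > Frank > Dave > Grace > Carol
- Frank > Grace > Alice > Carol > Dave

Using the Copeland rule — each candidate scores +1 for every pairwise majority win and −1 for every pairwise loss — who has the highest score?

Alice

Pairwise results:
  Alice vs Frank: Alice wins 2–1.
  Alice vs Grace: Alice wins 2–1.
  Alice vs Dave: Alice wins 3–0.
  Alice vs Carol: Alice wins 3–0.
  Frank vs Grace: Frank wins 2–1.
  Frank vs Dave: Frank wins 3–0.
  Frank vs Carol: Frank wins 2–1.
  Grace vs Dave: Grace wins 2–1.
  Grace vs Carol: Grace wins 3–0.
  Dave vs Carol: Carol wins 2–1.
Copeland scores (wins − losses):
  Alice: 4 − 0 = 4
  Frank: 3 − 1 = 2
  Grace: 2 − 2 = 0
  Dave: 0 − 4 = -4
  Carol: 1 − 3 = -2
Alice has the best Copeland score.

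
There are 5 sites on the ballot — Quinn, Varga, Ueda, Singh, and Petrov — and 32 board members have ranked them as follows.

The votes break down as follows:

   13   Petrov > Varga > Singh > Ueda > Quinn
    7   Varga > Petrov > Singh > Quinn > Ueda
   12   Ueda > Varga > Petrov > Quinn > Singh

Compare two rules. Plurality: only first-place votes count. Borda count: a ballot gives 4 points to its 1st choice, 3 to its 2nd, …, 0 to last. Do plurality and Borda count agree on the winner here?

No

Plurality first-place counts: Quinn 0, Varga 7, Ueda 12, Singh 0, Petrov 13 → Petrov.
Borda totals: Quinn 19, Varga 103, Ueda 61, Singh 40, Petrov 97 → Varga.
The two rules disagree: plurality picks Petrov, Borda picks Varga.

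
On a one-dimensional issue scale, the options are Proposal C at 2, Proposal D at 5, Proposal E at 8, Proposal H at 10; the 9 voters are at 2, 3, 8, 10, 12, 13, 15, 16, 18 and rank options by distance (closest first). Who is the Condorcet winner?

Proposal H

With single-peaked preferences on a line, the Condorcet winner is the candidate closest to the median voter.
The median voter (position 12) is closest to Proposal H at 10.
Check: Proposal H vs Proposal C — voters closer to Proposal H: 7 of 9.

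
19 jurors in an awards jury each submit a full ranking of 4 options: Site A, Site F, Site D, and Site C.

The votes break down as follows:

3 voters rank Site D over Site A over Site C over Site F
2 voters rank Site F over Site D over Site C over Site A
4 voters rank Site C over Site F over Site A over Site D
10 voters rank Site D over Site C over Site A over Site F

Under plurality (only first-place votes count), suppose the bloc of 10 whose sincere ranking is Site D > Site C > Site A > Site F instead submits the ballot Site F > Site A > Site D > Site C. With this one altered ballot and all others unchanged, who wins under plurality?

Site F

First-place totals with the altered ballot: Site A 0, Site F 12, Site D 3, Site C 4.
The switch changes the winner from Site D to Site F.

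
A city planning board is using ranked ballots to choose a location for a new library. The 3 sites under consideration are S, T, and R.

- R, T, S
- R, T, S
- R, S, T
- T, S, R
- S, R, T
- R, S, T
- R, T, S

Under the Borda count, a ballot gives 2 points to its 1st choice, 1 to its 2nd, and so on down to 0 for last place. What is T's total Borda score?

5

Borda scores:
  S: 0 + 0 + 1 + 1 + 2 + 1 + 0 = 5
  T: 1 + 1 + 0 + 2 + 0 + 0 + 1 = 5
  R: 2 + 2 + 2 + 0 + 1 + 2 + 2 = 11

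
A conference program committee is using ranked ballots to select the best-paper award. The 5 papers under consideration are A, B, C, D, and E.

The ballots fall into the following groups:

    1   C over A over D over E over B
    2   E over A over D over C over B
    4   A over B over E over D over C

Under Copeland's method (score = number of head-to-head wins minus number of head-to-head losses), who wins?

Pairwise results:
  A vs B: A wins 7–0.
  A vs C: A wins 6–1.
  A vs D: A wins 7–0.
  A vs E: A wins 5–2.
  B vs C: B wins 4–3.
  B vs D: B wins 4–3.
  B vs E: B wins 4–3.
  C vs D: D wins 6–1.
  C vs E: E wins 6–1.
  D vs E: E wins 6–1.
Copeland scores (wins − losses):
  A: 4 − 0 = 4
  B: 3 − 1 = 2
  C: 0 − 4 = -4
  D: 1 − 3 = -2
  E: 2 − 2 = 0
A has the best Copeland score.

A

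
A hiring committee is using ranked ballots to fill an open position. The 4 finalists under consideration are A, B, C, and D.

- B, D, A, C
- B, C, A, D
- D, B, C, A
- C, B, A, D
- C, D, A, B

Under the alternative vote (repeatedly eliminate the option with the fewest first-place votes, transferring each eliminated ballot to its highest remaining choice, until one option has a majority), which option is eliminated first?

Round 1: B 2, C 2, D 1, A 0. A has the fewest and is eliminated.
Round 2: B 2, C 2, D 1. D has the fewest and is eliminated.
Round 3: B 3, C 2. B has a majority.

A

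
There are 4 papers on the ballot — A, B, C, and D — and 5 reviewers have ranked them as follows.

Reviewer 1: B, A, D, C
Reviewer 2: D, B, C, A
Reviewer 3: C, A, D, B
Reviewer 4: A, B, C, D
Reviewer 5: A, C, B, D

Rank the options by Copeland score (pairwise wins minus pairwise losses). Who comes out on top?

Pairwise results:
  A vs B: A wins 3–2.
  A vs C: A wins 3–2.
  A vs D: A wins 4–1.
  B vs C: B wins 3–2.
  B vs D: B wins 3–2.
  C vs D: C wins 3–2.
Copeland scores (wins − losses):
  A: 3 − 0 = 3
  B: 2 − 1 = 1
  C: 1 − 2 = -1
  D: 0 − 3 = -3
A has the best Copeland score.

A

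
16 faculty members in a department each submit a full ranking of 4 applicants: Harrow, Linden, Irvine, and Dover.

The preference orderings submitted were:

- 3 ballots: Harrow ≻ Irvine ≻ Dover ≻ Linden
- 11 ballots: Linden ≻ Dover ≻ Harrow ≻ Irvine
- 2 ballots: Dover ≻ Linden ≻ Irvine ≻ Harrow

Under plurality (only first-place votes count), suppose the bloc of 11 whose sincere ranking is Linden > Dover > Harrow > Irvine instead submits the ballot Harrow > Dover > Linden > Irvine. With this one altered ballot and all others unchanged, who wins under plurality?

Harrow

First-place totals with the altered ballot: Harrow 14, Linden 0, Irvine 0, Dover 2.
The switch changes the winner from Linden to Harrow.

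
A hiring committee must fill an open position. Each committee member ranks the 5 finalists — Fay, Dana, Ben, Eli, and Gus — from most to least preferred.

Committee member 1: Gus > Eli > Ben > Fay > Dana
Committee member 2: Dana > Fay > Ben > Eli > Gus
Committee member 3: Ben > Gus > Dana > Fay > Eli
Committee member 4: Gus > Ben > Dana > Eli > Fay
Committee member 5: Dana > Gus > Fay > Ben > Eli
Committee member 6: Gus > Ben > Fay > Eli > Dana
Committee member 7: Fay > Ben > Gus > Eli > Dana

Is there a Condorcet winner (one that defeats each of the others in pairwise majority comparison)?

Yes

Head-to-head results (7 voters total):
Fay vs Dana: Dana wins 4–3.
Fay vs Ben: Ben wins 4–3.
Fay vs Eli: Fay wins 5–2.
Fay vs Gus: Gus wins 5–2.
Dana vs Ben: Ben wins 5–2.
Dana vs Eli: Dana wins 4–3.
Dana vs Gus: Gus wins 5–2.
Ben vs Eli: Ben wins 6–1.
Ben vs Gus: Gus wins 4–3.
Eli vs Gus: Gus wins 6–1.
Gus beats each rival — Fay (5–2), Dana (5–2), Ben (4–3), Eli (6–1) — so Gus is the Condorcet winner.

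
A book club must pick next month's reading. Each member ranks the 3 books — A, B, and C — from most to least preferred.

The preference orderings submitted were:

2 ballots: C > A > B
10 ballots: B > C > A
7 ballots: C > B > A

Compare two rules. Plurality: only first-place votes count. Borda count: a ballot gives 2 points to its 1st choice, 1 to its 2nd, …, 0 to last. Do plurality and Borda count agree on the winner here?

Plurality first-place counts: A 0, B 10, C 9 → B.
Borda totals: A 2, B 27, C 28 → C.
The two rules disagree: plurality picks B, Borda picks C.

No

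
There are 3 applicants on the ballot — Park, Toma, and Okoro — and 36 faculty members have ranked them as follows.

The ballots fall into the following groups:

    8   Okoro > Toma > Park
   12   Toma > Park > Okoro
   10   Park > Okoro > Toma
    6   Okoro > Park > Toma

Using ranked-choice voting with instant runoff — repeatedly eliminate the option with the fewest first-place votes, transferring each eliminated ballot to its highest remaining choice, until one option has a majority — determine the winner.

Round 1: Okoro 14, Toma 12, Park 10. Park has the fewest and is eliminated.
Round 2: Okoro 24, Toma 12. Okoro has a majority.

Okoro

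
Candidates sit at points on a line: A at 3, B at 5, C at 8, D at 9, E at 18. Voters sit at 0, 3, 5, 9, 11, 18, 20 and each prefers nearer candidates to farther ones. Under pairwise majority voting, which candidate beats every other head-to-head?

With single-peaked preferences on a line, the Condorcet winner is the candidate closest to the median voter.
The median voter (position 9) is closest to D at 9.
Check: D vs C — voters closer to D: 4 of 7.

D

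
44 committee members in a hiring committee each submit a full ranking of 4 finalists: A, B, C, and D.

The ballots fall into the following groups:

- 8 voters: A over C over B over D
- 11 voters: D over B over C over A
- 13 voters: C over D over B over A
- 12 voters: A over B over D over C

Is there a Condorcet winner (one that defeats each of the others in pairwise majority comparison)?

Yes

Head-to-head results (44 voters total):
A vs B: B wins 24–20.
A vs C: C wins 24–20.
A vs D: D wins 24–20.
B vs C: B wins 23–21.
B vs D: D wins 24–20.
C vs D: D wins 23–21.
D beats each rival — A (24–20), B (24–20), C (23–21) — so D is the Condorcet winner.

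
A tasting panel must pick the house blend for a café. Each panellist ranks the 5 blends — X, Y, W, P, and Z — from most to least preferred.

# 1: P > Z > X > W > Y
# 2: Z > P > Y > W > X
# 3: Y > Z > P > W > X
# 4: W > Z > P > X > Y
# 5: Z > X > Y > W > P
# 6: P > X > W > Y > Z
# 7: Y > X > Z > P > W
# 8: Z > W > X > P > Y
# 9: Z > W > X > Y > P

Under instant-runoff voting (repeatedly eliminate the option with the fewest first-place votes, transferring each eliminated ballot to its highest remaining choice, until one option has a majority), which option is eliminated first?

Round 1: Z 4, Y 2, P 2, W 1, X 0. X has the fewest and is eliminated.
Round 2: Z 4, Y 2, P 2, W 1. W has the fewest and is eliminated.
Round 3: Z 5, Y 2, P 2. Z has a majority.

X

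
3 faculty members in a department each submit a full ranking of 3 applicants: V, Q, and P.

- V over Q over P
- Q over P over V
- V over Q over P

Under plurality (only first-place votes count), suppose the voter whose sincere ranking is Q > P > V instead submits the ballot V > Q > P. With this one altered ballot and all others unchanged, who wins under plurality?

First-place totals with the altered ballot: V 3, Q 0, P 0.
The winner is unchanged: still V.

V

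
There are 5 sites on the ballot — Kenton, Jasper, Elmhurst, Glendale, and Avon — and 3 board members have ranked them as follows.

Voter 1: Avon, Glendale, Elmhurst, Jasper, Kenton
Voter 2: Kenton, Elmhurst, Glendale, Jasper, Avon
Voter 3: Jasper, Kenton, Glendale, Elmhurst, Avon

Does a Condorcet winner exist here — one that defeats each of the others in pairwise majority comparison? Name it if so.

There is no Condorcet winner

Head-to-head results (3 voters total):
Kenton vs Jasper: Jasper wins 2–1.
Kenton vs Elmhurst: Kenton wins 2–1.
Kenton vs Glendale: Kenton wins 2–1.
Kenton vs Avon: Kenton wins 2–1.
Jasper vs Elmhurst: Elmhurst wins 2–1.
Jasper vs Glendale: Glendale wins 2–1.
Jasper vs Avon: Jasper wins 2–1.
Elmhurst vs Glendale: Glendale wins 2–1.
Elmhurst vs Avon: Elmhurst wins 2–1.
Glendale vs Avon: Glendale wins 2–1.
No candidate beats all others: Kenton beats Elmhurst beats Jasper beats Kenton, a majority cycle.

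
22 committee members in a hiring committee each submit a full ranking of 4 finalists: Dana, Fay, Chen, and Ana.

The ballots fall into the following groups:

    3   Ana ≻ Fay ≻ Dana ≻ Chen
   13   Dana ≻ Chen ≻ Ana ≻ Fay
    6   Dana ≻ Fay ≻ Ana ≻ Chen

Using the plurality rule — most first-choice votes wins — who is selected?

Dana

First-place vote totals:
  Dana: 19
  Fay: 0
  Chen: 0
  Ana: 3
Dana has the most first-place votes.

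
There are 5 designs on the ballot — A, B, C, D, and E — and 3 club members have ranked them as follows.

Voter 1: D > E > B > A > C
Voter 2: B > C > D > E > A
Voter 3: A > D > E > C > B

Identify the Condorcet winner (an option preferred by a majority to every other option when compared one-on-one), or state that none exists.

D

Head-to-head results (3 voters total):
A vs B: B wins 2–1.
A vs C: A wins 2–1.
A vs D: D wins 2–1.
A vs E: E wins 2–1.
B vs C: B wins 2–1.
B vs D: D wins 2–1.
B vs E: E wins 2–1.
C vs D: D wins 2–1.
C vs E: E wins 2–1.
D vs E: D wins 3–0.
D beats each rival — A (2–1), B (2–1), C (2–1), E (3–0) — so D is the Condorcet winner.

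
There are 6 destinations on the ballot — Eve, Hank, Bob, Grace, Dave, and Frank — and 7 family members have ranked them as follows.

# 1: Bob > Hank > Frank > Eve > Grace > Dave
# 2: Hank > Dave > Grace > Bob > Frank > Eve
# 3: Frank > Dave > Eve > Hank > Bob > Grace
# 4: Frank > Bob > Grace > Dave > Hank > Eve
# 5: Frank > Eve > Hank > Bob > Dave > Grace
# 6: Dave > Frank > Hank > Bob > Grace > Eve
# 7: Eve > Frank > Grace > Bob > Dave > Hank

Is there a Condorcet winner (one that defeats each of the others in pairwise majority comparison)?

Head-to-head results (7 voters total):
Eve vs Hank: Hank wins 4–3.
Eve vs Bob: Bob wins 4–3.
Eve vs Grace: Eve wins 4–3.
Eve vs Dave: Dave wins 4–3.
Eve vs Frank: Frank wins 6–1.
Hank vs Bob: Hank wins 4–3.
Hank vs Grace: Hank wins 5–2.
Hank vs Dave: Dave wins 4–3.
Hank vs Frank: Frank wins 5–2.
Bob vs Grace: Bob wins 5–2.
Bob vs Dave: Bob wins 4–3.
Bob vs Frank: Frank wins 5–2.
Grace vs Dave: Dave wins 4–3.
Grace vs Frank: Frank wins 6–1.
Dave vs Frank: Frank wins 5–2.
Frank beats each rival — Eve (6–1), Hank (5–2), Bob (5–2), Grace (6–1), Dave (5–2) — so Frank is the Condorcet winner.

Yes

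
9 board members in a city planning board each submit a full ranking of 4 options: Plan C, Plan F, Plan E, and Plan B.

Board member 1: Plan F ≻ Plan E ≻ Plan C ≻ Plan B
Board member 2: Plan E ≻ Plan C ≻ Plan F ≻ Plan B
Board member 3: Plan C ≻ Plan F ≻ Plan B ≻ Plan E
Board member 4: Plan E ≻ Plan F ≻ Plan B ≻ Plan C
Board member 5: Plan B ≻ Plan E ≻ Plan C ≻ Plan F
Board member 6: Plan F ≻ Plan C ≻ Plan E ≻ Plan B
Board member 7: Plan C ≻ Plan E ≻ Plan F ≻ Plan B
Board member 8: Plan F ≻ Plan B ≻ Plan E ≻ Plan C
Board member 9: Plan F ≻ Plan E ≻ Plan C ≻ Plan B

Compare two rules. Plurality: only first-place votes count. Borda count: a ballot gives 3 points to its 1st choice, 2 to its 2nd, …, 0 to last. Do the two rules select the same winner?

Yes

Plurality first-place counts: Plan C 2, Plan F 4, Plan E 2, Plan B 1 → Plan F.
Borda totals: Plan C 13, Plan F 18, Plan E 16, Plan B 7 → Plan F.
The two rules agree on Plan F.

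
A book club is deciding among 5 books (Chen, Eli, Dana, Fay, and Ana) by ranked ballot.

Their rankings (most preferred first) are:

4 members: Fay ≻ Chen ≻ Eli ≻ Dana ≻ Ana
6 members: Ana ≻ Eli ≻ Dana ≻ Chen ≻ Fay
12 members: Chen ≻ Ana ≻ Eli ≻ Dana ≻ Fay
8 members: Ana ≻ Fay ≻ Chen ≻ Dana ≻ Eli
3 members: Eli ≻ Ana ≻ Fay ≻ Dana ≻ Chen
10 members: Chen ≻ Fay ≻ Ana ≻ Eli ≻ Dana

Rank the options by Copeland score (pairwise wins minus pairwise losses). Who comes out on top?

Chen

Pairwise results:
  Chen vs Eli: Chen wins 34–9.
  Chen vs Dana: Chen wins 34–9.
  Chen vs Fay: Chen wins 28–15.
  Chen vs Ana: Chen wins 26–17.
  Eli vs Dana: Eli wins 35–8.
  Eli vs Fay: Fay wins 22–21.
  Eli vs Ana: Ana wins 36–7.
  Dana vs Fay: Fay wins 25–18.
  Dana vs Ana: Ana wins 39–4.
  Fay vs Ana: Ana wins 29–14.
Copeland scores (wins − losses):
  Chen: 4 − 0 = 4
  Eli: 1 − 3 = -2
  Dana: 0 − 4 = -4
  Fay: 2 − 2 = 0
  Ana: 3 − 1 = 2
Chen has the best Copeland score.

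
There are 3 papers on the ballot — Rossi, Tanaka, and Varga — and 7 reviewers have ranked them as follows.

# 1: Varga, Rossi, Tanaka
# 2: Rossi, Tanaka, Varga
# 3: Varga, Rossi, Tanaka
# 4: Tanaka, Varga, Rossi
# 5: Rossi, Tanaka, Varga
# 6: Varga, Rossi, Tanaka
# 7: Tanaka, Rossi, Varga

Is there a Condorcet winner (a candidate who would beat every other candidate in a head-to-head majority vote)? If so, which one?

There is no Condorcet winner

Head-to-head results (7 voters total):
Rossi vs Tanaka: Rossi wins 5–2.
Rossi vs Varga: Varga wins 4–3.
Tanaka vs Varga: Tanaka wins 4–3.
No candidate beats all others: Rossi beats Tanaka beats Varga beats Rossi, a majority cycle.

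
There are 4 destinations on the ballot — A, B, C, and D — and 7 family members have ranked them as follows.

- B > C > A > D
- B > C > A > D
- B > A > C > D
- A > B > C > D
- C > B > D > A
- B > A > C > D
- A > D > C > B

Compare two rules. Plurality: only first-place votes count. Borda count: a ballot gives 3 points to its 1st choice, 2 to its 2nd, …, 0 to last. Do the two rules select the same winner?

Plurality first-place counts: A 2, B 4, C 1, D 0 → B.
Borda totals: A 12, B 16, C 11, D 3 → B.
The two rules agree on B.

Yes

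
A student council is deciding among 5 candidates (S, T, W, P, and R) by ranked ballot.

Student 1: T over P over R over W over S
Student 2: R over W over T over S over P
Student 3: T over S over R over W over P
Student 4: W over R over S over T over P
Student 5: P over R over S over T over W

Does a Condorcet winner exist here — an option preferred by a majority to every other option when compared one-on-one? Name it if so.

R

Head-to-head results (5 voters total):
S vs T: T wins 3–2.
S vs W: W wins 3–2.
S vs P: S wins 3–2.
S vs R: R wins 4–1.
T vs W: T wins 3–2.
T vs P: T wins 4–1.
T vs R: R wins 3–2.
W vs P: W wins 3–2.
W vs R: R wins 4–1.
P vs R: R wins 3–2.
R beats each rival — S (4–1), T (3–2), W (4–1), P (3–2) — so R is the Condorcet winner.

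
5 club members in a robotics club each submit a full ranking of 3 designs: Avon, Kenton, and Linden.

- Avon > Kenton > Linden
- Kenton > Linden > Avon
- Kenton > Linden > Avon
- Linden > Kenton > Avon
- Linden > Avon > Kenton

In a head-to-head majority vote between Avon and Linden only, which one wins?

Linden

Ballots ranking Avon above Linden: 1.
Ballots ranking Linden above Avon: 4.
Linden wins the head-to-head, 4–1.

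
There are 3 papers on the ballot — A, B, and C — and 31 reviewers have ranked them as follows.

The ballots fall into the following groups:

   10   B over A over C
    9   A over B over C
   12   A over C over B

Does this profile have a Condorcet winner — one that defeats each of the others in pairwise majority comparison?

Yes

Head-to-head results (31 voters total):
A vs B: A wins 21–10.
A vs C: A wins 31–0.
B vs C: B wins 19–12.
A beats each rival — B (21–10), C (31–0) — so A is the Condorcet winner.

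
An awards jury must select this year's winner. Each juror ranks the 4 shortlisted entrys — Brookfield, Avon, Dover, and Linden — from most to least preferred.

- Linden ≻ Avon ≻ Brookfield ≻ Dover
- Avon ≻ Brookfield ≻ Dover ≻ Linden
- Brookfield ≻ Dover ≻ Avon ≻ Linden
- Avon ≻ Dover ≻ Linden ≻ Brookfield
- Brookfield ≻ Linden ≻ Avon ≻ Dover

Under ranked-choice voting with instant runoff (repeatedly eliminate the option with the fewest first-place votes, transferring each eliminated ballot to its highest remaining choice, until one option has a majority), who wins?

Round 1: Brookfield 2, Avon 2, Linden 1, Dover 0. Dover has the fewest and is eliminated.
Round 2: Brookfield 2, Avon 2, Linden 1. Linden has the fewest and is eliminated.
Round 3: Avon 3, Brookfield 2. Avon has a majority.

Avon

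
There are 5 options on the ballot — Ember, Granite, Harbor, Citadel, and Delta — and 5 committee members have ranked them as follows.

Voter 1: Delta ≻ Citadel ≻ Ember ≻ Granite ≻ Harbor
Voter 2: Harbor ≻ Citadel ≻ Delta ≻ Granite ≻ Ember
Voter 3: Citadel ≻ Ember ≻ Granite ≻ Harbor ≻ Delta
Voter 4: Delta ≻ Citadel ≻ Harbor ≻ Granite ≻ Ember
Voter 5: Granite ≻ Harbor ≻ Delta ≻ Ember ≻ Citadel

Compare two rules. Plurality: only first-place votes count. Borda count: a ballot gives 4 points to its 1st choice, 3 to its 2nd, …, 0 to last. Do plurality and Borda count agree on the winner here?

No

Plurality first-place counts: Ember 0, Granite 1, Harbor 1, Citadel 1, Delta 2 → Delta.
Borda totals: Ember 6, Granite 9, Harbor 10, Citadel 13, Delta 12 → Citadel.
The two rules disagree: plurality picks Delta, Borda picks Citadel.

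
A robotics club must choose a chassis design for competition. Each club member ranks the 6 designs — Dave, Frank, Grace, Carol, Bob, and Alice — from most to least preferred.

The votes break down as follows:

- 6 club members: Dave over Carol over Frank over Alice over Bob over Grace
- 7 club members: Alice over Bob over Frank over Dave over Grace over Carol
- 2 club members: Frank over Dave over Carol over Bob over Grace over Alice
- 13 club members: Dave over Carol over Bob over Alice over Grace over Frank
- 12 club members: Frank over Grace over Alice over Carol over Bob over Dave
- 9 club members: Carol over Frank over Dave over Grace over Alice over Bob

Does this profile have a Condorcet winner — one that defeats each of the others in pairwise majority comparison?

No

Head-to-head results (49 voters total):
Dave vs Frank: Frank wins 30–19.
Dave vs Grace: Dave wins 37–12.
Dave vs Carol: Dave wins 28–21.
Dave vs Bob: Dave wins 30–19.
Dave vs Alice: Dave wins 30–19.
Frank vs Grace: Frank wins 36–13.
Frank vs Carol: Carol wins 28–21.
Frank vs Bob: Frank wins 29–20.
Frank vs Alice: Frank wins 29–20.
Grace vs Carol: Carol wins 30–19.
Grace vs Bob: Bob wins 28–21.
Grace vs Alice: Alice wins 26–23.
Carol vs Bob: Carol wins 42–7.
Carol vs Alice: Carol wins 30–19.
Bob vs Alice: Alice wins 34–15.
No candidate beats all others: Dave beats Carol beats Frank beats Dave, a majority cycle.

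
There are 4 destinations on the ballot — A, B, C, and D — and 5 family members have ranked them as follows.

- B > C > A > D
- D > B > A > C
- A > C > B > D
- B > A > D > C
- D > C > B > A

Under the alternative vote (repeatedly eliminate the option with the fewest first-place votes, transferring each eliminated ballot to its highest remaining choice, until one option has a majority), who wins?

B

Round 1: B 2, D 2, A 1, C 0. C has the fewest and is eliminated.
Round 2: B 2, D 2, A 1. A has the fewest and is eliminated.
Round 3: B 3, D 2. B has a majority.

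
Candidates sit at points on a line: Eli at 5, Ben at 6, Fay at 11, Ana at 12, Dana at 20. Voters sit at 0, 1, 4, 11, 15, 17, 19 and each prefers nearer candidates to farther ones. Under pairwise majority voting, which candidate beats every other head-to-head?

With single-peaked preferences on a line, the Condorcet winner is the candidate closest to the median voter.
The median voter (position 11) is closest to Fay at 11.
Check: Fay vs Ana — voters closer to Fay: 4 of 7.

Fay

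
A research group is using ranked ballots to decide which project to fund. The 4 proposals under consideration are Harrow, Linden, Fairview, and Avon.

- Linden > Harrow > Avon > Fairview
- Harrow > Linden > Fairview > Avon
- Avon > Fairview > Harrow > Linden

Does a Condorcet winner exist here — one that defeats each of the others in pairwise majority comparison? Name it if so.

Head-to-head results (3 voters total):
Harrow vs Linden: Harrow wins 2–1.
Harrow vs Fairview: Harrow wins 2–1.
Harrow vs Avon: Harrow wins 2–1.
Linden vs Fairview: Linden wins 2–1.
Linden vs Avon: Linden wins 2–1.
Fairview vs Avon: Avon wins 2–1.
Harrow beats each rival — Linden (2–1), Fairview (2–1), Avon (2–1) — so Harrow is the Condorcet winner.

Harrow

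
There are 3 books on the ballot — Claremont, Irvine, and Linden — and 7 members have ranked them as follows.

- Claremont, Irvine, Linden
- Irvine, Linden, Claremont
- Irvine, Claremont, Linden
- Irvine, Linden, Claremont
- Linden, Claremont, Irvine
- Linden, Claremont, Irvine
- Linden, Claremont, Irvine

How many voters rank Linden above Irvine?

Ballots ranking Linden above Irvine: 3.
Ballots ranking Irvine above Linden: 4.
So 3 of 7 voters prefer Linden to Irvine.

3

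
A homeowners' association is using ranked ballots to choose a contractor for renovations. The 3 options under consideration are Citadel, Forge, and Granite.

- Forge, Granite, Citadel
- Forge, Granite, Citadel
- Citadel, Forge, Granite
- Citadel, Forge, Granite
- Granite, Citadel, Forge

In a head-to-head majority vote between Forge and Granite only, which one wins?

Forge

Ballots ranking Forge above Granite: 4.
Ballots ranking Granite above Forge: 1.
Forge wins the head-to-head, 4–1.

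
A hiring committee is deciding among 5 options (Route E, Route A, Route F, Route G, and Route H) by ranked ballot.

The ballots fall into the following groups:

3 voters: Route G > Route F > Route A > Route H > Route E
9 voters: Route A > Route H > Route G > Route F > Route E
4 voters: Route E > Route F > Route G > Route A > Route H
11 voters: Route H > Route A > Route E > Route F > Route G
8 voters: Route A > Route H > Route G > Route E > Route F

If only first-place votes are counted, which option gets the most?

First-place vote totals:
  Route E: 4
  Route A: 17
  Route F: 0
  Route G: 3
  Route H: 11
Route A has the most first-place votes.

Route A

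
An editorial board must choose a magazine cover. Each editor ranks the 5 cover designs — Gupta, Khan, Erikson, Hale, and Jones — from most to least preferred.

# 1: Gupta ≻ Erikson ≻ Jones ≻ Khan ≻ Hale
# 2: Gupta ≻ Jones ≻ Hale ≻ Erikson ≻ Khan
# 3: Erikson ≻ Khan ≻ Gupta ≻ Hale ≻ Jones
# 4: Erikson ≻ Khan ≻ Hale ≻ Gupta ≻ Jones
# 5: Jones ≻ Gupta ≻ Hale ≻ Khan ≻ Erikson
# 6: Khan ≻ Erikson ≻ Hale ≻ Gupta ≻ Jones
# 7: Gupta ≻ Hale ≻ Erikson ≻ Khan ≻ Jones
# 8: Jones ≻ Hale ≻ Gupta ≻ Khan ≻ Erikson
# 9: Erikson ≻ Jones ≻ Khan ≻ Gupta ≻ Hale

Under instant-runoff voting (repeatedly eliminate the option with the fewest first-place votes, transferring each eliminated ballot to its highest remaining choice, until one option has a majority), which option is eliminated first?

Hale

Round 1: Gupta 3, Erikson 3, Jones 2, Khan 1, Hale 0. Hale has the fewest and is eliminated.
Round 2: Gupta 3, Erikson 3, Jones 2, Khan 1. Khan has the fewest and is eliminated.
Round 3: Erikson 4, Gupta 3, Jones 2. Jones has the fewest and is eliminated.
Round 4: Gupta 5, Erikson 4. Gupta has a majority.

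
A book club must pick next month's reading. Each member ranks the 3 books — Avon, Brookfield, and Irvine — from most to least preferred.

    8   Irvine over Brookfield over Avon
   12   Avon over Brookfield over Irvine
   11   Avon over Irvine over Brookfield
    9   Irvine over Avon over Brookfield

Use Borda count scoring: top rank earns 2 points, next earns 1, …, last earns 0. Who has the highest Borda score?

Avon

Borda scores:
  Avon: 8·0 + 12·2 + 11·2 + 9·1 = 55
  Brookfield: 8·1 + 12·1 + 11·0 + 9·0 = 20
  Irvine: 8·2 + 12·0 + 11·1 + 9·2 = 45
Avon has the highest total.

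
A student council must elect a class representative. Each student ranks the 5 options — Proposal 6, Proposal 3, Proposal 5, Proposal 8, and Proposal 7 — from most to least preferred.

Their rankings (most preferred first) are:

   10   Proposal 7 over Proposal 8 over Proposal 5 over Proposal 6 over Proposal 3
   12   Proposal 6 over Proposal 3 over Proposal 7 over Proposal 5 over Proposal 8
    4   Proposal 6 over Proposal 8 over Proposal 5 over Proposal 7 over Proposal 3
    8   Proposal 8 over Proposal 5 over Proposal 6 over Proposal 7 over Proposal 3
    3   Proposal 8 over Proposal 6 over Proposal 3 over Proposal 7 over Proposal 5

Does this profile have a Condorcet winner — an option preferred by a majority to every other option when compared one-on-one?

Head-to-head results (37 voters total):
Proposal 6 vs Proposal 3: Proposal 6 wins 37–0.
Proposal 6 vs Proposal 5: Proposal 6 wins 19–18.
Proposal 6 vs Proposal 8: Proposal 8 wins 21–16.
Proposal 6 vs Proposal 7: Proposal 6 wins 27–10.
Proposal 3 vs Proposal 5: Proposal 5 wins 22–15.
Proposal 3 vs Proposal 8: Proposal 8 wins 25–12.
Proposal 3 vs Proposal 7: Proposal 7 wins 22–15.
Proposal 5 vs Proposal 8: Proposal 8 wins 25–12.
Proposal 5 vs Proposal 7: Proposal 7 wins 25–12.
Proposal 8 vs Proposal 7: Proposal 7 wins 22–15.
No candidate beats all others: Proposal 6 beats Proposal 7 beats Proposal 8 beats Proposal 6, a majority cycle.

No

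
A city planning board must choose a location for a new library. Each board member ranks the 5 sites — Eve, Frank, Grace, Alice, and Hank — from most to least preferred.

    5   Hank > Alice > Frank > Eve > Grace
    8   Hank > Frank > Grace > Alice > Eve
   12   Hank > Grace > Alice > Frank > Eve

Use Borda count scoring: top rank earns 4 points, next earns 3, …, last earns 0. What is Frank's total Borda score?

46

Borda scores:
  Eve: 5·1 + 8·0 + 12·0 = 5
  Frank: 5·2 + 8·3 + 12·1 = 46
  Grace: 5·0 + 8·2 + 12·3 = 52
  Alice: 5·3 + 8·1 + 12·2 = 47
  Hank: 5·4 + 8·4 + 12·4 = 100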